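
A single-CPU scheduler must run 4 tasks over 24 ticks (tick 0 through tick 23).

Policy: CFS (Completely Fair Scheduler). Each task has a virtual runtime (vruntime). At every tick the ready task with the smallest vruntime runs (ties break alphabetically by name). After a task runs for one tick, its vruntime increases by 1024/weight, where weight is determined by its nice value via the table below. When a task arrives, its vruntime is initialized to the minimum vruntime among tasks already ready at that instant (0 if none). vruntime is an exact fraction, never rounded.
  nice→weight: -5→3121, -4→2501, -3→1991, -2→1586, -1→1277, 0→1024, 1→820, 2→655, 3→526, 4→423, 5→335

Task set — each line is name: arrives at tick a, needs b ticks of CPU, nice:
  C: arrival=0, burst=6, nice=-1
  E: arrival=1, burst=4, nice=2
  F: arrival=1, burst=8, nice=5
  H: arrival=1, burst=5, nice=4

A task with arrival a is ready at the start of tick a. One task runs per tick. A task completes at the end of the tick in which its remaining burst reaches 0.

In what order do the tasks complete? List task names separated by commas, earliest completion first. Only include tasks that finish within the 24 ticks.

completion order = C, E, H, F

t=0: vr[C=0] → run C
t=1: vr[C=1024/1277 E=1024/1277 F=1024/1277 H=1024/1277] → run C
t=2: vr[C=2048/1277 E=1024/1277 F=1024/1277 H=1024/1277] → run E
t=3: vr[C=2048/1277 E=1978368/836435 F=1024/1277 H=1024/1277] → run F
t=4: vr[C=2048/1277 E=1978368/836435 F=1650688/427795 H=1024/1277] → run H
t=5: vr[C=2048/1277 E=1978368/836435 F=1650688/427795 H=1740800/540171] → run C
t=6: vr[C=3072/1277 E=1978368/836435 F=1650688/427795 H=1740800/540171] → run E
t=7: vr[C=3072/1277 E=3286016/836435 F=1650688/427795 H=1740800/540171] → run C
t=8: vr[C=4096/1277 E=3286016/836435 F=1650688/427795 H=1740800/540171] → run C
t=9: vr[C=5120/1277 E=3286016/836435 F=1650688/427795 H=1740800/540171] → run H
t=10: vr[C=5120/1277 E=3286016/836435 F=1650688/427795 H=3048448/540171] → run F
t=11: vr[C=5120/1277 E=3286016/836435 F=2958336/427795 H=3048448/540171] → run E
t=12: vr[C=5120/1277 E=4593664/836435 F=2958336/427795 H=3048448/540171] → run C
t=13: vr[E=4593664/836435 F=2958336/427795 H=3048448/540171] → run E
t=14: vr[F=2958336/427795 H=3048448/540171] → run H
t=15: vr[F=2958336/427795 H=1452032/180057] → run F
t=16: vr[F=4265984/427795 H=1452032/180057] → run H
t=17: vr[F=4265984/427795 H=5663744/540171] → run F
t=18: vr[F=5573632/427795 H=5663744/540171] → run H
t=19: vr[F=5573632/427795] → run F
t=20: vr[F=1376256/85559] → run F
t=21: vr[F=8188928/427795] → run F
t=22: vr[F=9496576/427795] → run F
t=23: (idle)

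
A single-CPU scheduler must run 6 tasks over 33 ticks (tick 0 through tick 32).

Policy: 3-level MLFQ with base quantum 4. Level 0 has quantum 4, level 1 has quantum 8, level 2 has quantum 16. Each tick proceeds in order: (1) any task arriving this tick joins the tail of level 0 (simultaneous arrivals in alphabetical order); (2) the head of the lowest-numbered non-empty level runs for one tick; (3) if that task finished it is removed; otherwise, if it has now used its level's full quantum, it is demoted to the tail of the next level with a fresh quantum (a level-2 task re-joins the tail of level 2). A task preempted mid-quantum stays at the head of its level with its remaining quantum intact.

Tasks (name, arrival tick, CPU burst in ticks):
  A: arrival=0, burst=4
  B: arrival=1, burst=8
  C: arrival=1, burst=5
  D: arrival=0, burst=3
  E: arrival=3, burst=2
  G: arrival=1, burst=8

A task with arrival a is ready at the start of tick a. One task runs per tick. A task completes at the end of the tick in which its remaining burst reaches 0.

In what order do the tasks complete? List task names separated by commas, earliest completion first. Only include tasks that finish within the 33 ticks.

completion order = A, D, E, B, C, G

t=0: L0/L1/L2 = AD/-/- → run A
t=1: L0/L1/L2 = ADBCG/-/- → run A
t=2: L0/L1/L2 = ADBCG/-/- → run A
t=3: L0/L1/L2 = ADBCGE/-/- → run A
t=4: L0/L1/L2 = DBCGE/-/- → run D
t=5: L0/L1/L2 = DBCGE/-/- → run D
t=6: L0/L1/L2 = DBCGE/-/- → run D
t=7: L0/L1/L2 = BCGE/-/- → run B
t=8: L0/L1/L2 = BCGE/-/- → run B
t=9: L0/L1/L2 = BCGE/-/- → run B
t=10: L0/L1/L2 = BCGE/-/- → run B
t=11: L0/L1/L2 = CGE/B/- → run C
t=12: L0/L1/L2 = CGE/B/- → run C
t=13: L0/L1/L2 = CGE/B/- → run C
t=14: L0/L1/L2 = CGE/B/- → run C
t=15: L0/L1/L2 = GE/BC/- → run G
t=16: L0/L1/L2 = GE/BC/- → run G
t=17: L0/L1/L2 = GE/BC/- → run G
t=18: L0/L1/L2 = GE/BC/- → run G
t=19: L0/L1/L2 = E/BCG/- → run E
t=20: L0/L1/L2 = E/BCG/- → run E
t=21: L0/L1/L2 = -/BCG/- → run B
t=22: L0/L1/L2 = -/BCG/- → run B
t=23: L0/L1/L2 = -/BCG/- → run B
t=24: L0/L1/L2 = -/BCG/- → run B
t=25: L0/L1/L2 = -/CG/- → run C
t=26: L0/L1/L2 = -/G/- → run G
t=27: L0/L1/L2 = -/G/- → run G
t=28: L0/L1/L2 = -/G/- → run G
t=29: L0/L1/L2 = -/G/- → run G
t=30: (idle)
t=31: (idle)
t=32: (idle)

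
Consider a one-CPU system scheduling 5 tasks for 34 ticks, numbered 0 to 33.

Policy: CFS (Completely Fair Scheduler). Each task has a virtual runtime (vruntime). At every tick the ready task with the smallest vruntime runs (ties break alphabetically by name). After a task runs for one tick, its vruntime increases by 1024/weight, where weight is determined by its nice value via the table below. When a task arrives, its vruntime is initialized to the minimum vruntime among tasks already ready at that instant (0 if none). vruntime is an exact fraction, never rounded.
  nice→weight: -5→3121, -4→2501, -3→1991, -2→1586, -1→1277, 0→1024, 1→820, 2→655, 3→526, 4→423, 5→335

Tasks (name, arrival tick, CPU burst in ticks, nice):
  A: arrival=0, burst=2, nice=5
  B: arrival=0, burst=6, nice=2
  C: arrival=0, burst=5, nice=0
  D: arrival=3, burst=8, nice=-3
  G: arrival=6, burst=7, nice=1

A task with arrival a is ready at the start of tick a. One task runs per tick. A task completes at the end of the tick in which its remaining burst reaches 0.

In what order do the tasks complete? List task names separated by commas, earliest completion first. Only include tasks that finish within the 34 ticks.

completion order = A, C, D, B, G

t=0: vr[A=0 B=0 C=0] → run A
t=1: vr[A=1024/335 B=0 C=0] → run B
t=2: vr[A=1024/335 B=1024/655 C=0] → run C
t=3: vr[A=1024/335 B=1024/655 C=1 D=1] → run C
t=4: vr[A=1024/335 B=1024/655 C=2 D=1] → run D
t=5: vr[A=1024/335 B=1024/655 C=2 D=3015/1991] → run D
t=6: vr[A=1024/335 B=1024/655 C=2 D=4039/1991 G=1024/655] → run B
t=7: vr[A=1024/335 B=2048/655 C=2 D=4039/1991 G=1024/655] → run G
t=8: vr[A=1024/335 B=2048/655 C=2 D=4039/1991 G=15104/5371] → run C
t=9: vr[A=1024/335 B=2048/655 C=3 D=4039/1991 G=15104/5371] → run D
t=10: vr[A=1024/335 B=2048/655 C=3 D=5063/1991 G=15104/5371] → run D
t=11: vr[A=1024/335 B=2048/655 C=3 D=6087/1991 G=15104/5371] → run G
t=12: vr[A=1024/335 B=2048/655 C=3 D=6087/1991 G=109056/26855] → run C
t=13: vr[A=1024/335 B=2048/655 C=4 D=6087/1991 G=109056/26855] → run A
t=14: vr[B=2048/655 C=4 D=6087/1991 G=109056/26855] → run D
t=15: vr[B=2048/655 C=4 D=7111/1991 G=109056/26855] → run B
t=16: vr[B=3072/655 C=4 D=7111/1991 G=109056/26855] → run D
t=17: vr[B=3072/655 C=4 D=8135/1991 G=109056/26855] → run C
t=18: vr[B=3072/655 D=8135/1991 G=109056/26855] → run G
t=19: vr[B=3072/655 D=8135/1991 G=142592/26855] → run D
t=20: vr[B=3072/655 D=9159/1991 G=142592/26855] → run D
t=21: vr[B=3072/655 G=142592/26855] → run B
t=22: vr[B=4096/655 G=142592/26855] → run G
t=23: vr[B=4096/655 G=176128/26855] → run B
t=24: vr[B=1024/131 G=176128/26855] → run G
t=25: vr[B=1024/131 G=209664/26855] → run G
t=26: vr[B=1024/131 G=48640/5371] → run B
t=27: vr[G=48640/5371] → run G
t=28: (idle)
t=29: (idle)
t=30: (idle)
t=31: (idle)
t=32: (idle)
t=33: (idle)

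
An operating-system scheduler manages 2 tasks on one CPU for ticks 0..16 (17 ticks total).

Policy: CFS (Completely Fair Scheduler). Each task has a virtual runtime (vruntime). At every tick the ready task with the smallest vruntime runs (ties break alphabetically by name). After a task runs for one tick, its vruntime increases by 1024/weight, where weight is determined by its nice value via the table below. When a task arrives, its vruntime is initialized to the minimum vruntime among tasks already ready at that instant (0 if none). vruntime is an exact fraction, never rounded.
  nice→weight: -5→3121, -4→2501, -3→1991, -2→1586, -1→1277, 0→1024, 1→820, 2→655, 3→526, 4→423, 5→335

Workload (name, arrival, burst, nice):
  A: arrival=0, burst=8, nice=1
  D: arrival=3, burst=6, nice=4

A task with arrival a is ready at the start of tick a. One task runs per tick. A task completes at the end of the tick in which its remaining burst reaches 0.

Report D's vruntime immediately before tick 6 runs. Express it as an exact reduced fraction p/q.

t=0: vr[A=0] → run A
t=1: vr[A=256/205] → run A
t=2: vr[A=512/205] → run A
t=3: vr[A=768/205 D=768/205] → run A
t=4: vr[A=1024/205 D=768/205] → run D
t=5: vr[A=1024/205 D=534784/86715] → run A
t=6: vr[A=256/41 D=534784/86715] → run D
t=7: vr[A=256/41 D=744704/86715] → run A
t=8: vr[A=1536/205 D=744704/86715] → run A
t=9: vr[A=1792/205 D=744704/86715] → run D
t=10: vr[A=1792/205 D=318208/28905] → run A
t=11: vr[D=318208/28905] → run D
t=12: vr[D=1164544/86715] → run D
t=13: vr[D=1374464/86715] → run D
t=14: (idle)
t=15: (idle)
t=16: (idle)

vruntime(D, start of tick 6) = 534784/86715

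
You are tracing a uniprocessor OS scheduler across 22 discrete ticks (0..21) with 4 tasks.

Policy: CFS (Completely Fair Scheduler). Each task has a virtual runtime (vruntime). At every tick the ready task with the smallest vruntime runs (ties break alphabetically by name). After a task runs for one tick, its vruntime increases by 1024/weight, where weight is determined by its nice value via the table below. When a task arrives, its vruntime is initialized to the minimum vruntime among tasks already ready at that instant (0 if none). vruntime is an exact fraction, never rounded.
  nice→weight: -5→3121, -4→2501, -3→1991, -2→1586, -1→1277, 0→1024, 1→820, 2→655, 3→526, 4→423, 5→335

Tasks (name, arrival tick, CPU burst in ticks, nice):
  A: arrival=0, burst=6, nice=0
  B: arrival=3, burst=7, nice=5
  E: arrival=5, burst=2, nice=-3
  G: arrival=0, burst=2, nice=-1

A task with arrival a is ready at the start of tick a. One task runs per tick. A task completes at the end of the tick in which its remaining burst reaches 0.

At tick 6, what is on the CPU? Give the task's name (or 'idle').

t=0: vr[A=0 G=0] → run A
t=1: vr[A=1 G=0] → run G
t=2: vr[A=1 G=1024/1277] → run G
t=3: vr[A=1 B=1] → run A
t=4: vr[A=2 B=1] → run B
t=5: vr[A=2 B=1359/335 E=2] → run A
t=6: vr[A=3 B=1359/335 E=2] → run E
t=7: vr[A=3 B=1359/335 E=5006/1991] → run E
t=8: vr[A=3 B=1359/335] → run A
t=9: vr[A=4 B=1359/335] → run A
t=10: vr[A=5 B=1359/335] → run B
t=11: vr[A=5 B=2383/335] → run A
t=12: vr[B=2383/335] → run B
t=13: vr[B=3407/335] → run B
t=14: vr[B=4431/335] → run B
t=15: vr[B=1091/67] → run B
t=16: vr[B=6479/335] → run B
t=17: (idle)
t=18: (idle)
t=19: (idle)
t=20: (idle)
t=21: (idle)

running at tick 6 = E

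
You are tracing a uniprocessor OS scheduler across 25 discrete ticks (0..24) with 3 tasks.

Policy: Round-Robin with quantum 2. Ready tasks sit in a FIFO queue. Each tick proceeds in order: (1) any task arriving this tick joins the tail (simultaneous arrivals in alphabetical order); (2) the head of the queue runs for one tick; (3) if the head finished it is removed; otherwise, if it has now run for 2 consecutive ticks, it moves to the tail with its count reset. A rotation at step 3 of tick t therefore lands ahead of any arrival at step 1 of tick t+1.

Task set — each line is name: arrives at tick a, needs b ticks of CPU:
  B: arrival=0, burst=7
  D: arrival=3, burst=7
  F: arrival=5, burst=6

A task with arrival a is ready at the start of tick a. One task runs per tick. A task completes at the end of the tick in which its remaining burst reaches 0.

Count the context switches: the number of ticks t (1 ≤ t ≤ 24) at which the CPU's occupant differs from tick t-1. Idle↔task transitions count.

t=0: queue=[B] q_used=0 → run B
t=1: queue=[B] q_used=1 → run B
t=2: queue=[B] q_used=0 → run B
t=3: queue=[B,D] q_used=1 → run B
t=4: queue=[D,B] q_used=0 → run D
t=5: queue=[D,B,F] q_used=1 → run D
t=6: queue=[B,F,D] q_used=0 → run B
t=7: queue=[B,F,D] q_used=1 → run B
t=8: queue=[F,D,B] q_used=0 → run F
t=9: queue=[F,D,B] q_used=1 → run F
t=10: queue=[D,B,F] q_used=0 → run D
t=11: queue=[D,B,F] q_used=1 → run D
t=12: queue=[B,F,D] q_used=0 → run B
t=13: queue=[F,D] q_used=0 → run F
t=14: queue=[F,D] q_used=1 → run F
t=15: queue=[D,F] q_used=0 → run D
t=16: queue=[D,F] q_used=1 → run D
t=17: queue=[F,D] q_used=0 → run F
t=18: queue=[F,D] q_used=1 → run F
t=19: queue=[D] q_used=0 → run D
t=20: (idle)
t=21: (idle)
t=22: (idle)
t=23: (idle)
t=24: (idle)

context switches = 10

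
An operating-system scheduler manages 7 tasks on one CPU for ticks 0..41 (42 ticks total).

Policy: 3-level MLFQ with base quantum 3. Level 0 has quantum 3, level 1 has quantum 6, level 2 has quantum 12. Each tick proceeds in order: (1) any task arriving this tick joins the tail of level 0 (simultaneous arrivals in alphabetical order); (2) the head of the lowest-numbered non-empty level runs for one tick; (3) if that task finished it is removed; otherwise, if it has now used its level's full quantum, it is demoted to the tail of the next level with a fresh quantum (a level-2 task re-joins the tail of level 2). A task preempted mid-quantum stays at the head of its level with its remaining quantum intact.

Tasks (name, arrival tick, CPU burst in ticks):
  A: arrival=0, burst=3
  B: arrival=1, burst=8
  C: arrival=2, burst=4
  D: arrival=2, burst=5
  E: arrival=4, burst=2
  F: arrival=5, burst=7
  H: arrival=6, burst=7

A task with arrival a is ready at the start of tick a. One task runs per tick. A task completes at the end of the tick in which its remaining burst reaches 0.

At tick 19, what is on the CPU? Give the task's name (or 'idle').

t=0: L0/L1/L2 = A/-/- → run A
t=1: L0/L1/L2 = AB/-/- → run A
t=2: L0/L1/L2 = ABCD/-/- → run A
t=3: L0/L1/L2 = BCD/-/- → run B
t=4: L0/L1/L2 = BCDE/-/- → run B
t=5: L0/L1/L2 = BCDEF/-/- → run B
t=6: L0/L1/L2 = CDEFH/B/- → run C
t=7: L0/L1/L2 = CDEFH/B/- → run C
t=8: L0/L1/L2 = CDEFH/B/- → run C
t=9: L0/L1/L2 = DEFH/BC/- → run D
t=10: L0/L1/L2 = DEFH/BC/- → run D
t=11: L0/L1/L2 = DEFH/BC/- → run D
t=12: L0/L1/L2 = EFH/BCD/- → run E
t=13: L0/L1/L2 = EFH/BCD/- → run E
t=14: L0/L1/L2 = FH/BCD/- → run F
t=15: L0/L1/L2 = FH/BCD/- → run F
t=16: L0/L1/L2 = FH/BCD/- → run F
t=17: L0/L1/L2 = H/BCDF/- → run H
t=18: L0/L1/L2 = H/BCDF/- → run H
t=19: L0/L1/L2 = H/BCDF/- → run H
t=20: L0/L1/L2 = -/BCDFH/- → run B
t=21: L0/L1/L2 = -/BCDFH/- → run B
t=22: L0/L1/L2 = -/BCDFH/- → run B
t=23: L0/L1/L2 = -/BCDFH/- → run B
t=24: L0/L1/L2 = -/BCDFH/- → run B
t=25: L0/L1/L2 = -/CDFH/- → run C
t=26: L0/L1/L2 = -/DFH/- → run D
t=27: L0/L1/L2 = -/DFH/- → run D
t=28: L0/L1/L2 = -/FH/- → run F
t=29: L0/L1/L2 = -/FH/- → run F
t=30: L0/L1/L2 = -/FH/- → run F
t=31: L0/L1/L2 = -/FH/- → run F
t=32: L0/L1/L2 = -/H/- → run H
t=33: L0/L1/L2 = -/H/- → run H
t=34: L0/L1/L2 = -/H/- → run H
t=35: L0/L1/L2 = -/H/- → run H
t=36: (idle)
t=37: (idle)
t=38: (idle)
t=39: (idle)
t=40: (idle)
t=41: (idle)

running at tick 19 = H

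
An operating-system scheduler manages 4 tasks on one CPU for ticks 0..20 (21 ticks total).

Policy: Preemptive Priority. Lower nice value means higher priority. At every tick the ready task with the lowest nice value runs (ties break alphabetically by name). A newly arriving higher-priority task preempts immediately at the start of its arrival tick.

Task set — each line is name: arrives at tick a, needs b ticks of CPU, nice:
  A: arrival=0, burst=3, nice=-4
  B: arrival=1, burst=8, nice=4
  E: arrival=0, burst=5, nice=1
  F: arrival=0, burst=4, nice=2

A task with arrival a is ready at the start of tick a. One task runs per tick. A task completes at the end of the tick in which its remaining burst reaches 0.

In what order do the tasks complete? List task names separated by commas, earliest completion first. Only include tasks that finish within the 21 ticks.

completion order = A, E, F, B

t=0: ready={A,E,F} → run A
t=1: ready={A,B,E,F} → run A
t=2: ready={A,B,E,F} → run A
t=3: ready={B,E,F} → run E
t=4: ready={B,E,F} → run E
t=5: ready={B,E,F} → run E
t=6: ready={B,E,F} → run E
t=7: ready={B,E,F} → run E
t=8: ready={B,F} → run F
t=9: ready={B,F} → run F
t=10: ready={B,F} → run F
t=11: ready={B,F} → run F
t=12: ready={B} → run B
t=13: ready={B} → run B
t=14: ready={B} → run B
t=15: ready={B} → run B
t=16: ready={B} → run B
t=17: ready={B} → run B
t=18: ready={B} → run B
t=19: ready={B} → run B
t=20: (idle)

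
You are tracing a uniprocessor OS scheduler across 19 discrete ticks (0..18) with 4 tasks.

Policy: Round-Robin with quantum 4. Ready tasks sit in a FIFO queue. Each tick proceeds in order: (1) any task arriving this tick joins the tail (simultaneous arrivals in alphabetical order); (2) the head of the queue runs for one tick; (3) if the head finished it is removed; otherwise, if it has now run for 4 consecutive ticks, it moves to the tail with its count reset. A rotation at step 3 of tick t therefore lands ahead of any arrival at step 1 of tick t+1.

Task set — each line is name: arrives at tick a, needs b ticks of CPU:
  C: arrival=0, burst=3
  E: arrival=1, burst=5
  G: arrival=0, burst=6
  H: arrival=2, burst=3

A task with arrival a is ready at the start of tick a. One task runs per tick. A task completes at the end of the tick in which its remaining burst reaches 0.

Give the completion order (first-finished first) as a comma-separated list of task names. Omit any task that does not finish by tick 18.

completion order = C, H, G, E

t=0: queue=[C,G] q_used=0 → run C
t=1: queue=[C,G,E] q_used=1 → run C
t=2: queue=[C,G,E,H] q_used=2 → run C
t=3: queue=[G,E,H] q_used=0 → run G
t=4: queue=[G,E,H] q_used=1 → run G
t=5: queue=[G,E,H] q_used=2 → run G
t=6: queue=[G,E,H] q_used=3 → run G
t=7: queue=[E,H,G] q_used=0 → run E
t=8: queue=[E,H,G] q_used=1 → run E
t=9: queue=[E,H,G] q_used=2 → run E
t=10: queue=[E,H,G] q_used=3 → run E
t=11: queue=[H,G,E] q_used=0 → run H
t=12: queue=[H,G,E] q_used=1 → run H
t=13: queue=[H,G,E] q_used=2 → run H
t=14: queue=[G,E] q_used=0 → run G
t=15: queue=[G,E] q_used=1 → run G
t=16: queue=[E] q_used=0 → run E
t=17: (idle)
t=18: (idle)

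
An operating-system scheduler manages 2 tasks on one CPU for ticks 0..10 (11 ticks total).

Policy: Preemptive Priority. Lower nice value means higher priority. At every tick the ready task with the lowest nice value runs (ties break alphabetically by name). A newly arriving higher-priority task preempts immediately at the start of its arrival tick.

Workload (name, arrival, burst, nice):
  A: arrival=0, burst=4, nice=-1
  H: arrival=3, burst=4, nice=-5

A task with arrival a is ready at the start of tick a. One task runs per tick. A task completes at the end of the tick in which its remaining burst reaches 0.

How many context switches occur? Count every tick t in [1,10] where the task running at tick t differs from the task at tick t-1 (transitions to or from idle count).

context switches = 3

t=0: ready={A} → run A
t=1: ready={A} → run A
t=2: ready={A} → run A
t=3: ready={A,H} → run H
t=4: ready={A,H} → run H
t=5: ready={A,H} → run H
t=6: ready={A,H} → run H
t=7: ready={A} → run A
t=8: (idle)
t=9: (idle)
t=10: (idle)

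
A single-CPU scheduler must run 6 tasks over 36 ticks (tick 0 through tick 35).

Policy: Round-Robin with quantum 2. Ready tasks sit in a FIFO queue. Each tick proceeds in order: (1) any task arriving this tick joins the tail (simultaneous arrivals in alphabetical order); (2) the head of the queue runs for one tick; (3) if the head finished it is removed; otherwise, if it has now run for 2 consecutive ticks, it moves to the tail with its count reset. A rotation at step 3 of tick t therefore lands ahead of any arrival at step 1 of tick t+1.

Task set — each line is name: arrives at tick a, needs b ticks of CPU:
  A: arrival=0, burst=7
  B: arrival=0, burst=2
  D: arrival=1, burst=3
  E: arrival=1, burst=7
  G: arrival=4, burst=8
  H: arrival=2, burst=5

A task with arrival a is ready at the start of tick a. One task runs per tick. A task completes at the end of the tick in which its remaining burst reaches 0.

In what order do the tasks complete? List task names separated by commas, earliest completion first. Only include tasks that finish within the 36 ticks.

t=0: queue=[A,B] q_used=0 → run A
t=1: queue=[A,B,D,E] q_used=1 → run A
t=2: queue=[B,D,E,A,H] q_used=0 → run B
t=3: queue=[B,D,E,A,H] q_used=1 → run B
t=4: queue=[D,E,A,H,G] q_used=0 → run D
t=5: queue=[D,E,A,H,G] q_used=1 → run D
t=6: queue=[E,A,H,G,D] q_used=0 → run E
t=7: queue=[E,A,H,G,D] q_used=1 → run E
t=8: queue=[A,H,G,D,E] q_used=0 → run A
t=9: queue=[A,H,G,D,E] q_used=1 → run A
t=10: queue=[H,G,D,E,A] q_used=0 → run H
t=11: queue=[H,G,D,E,A] q_used=1 → run H
t=12: queue=[G,D,E,A,H] q_used=0 → run G
t=13: queue=[G,D,E,A,H] q_used=1 → run G
t=14: queue=[D,E,A,H,G] q_used=0 → run D
t=15: queue=[E,A,H,G] q_used=0 → run E
t=16: queue=[E,A,H,G] q_used=1 → run E
t=17: queue=[A,H,G,E] q_used=0 → run A
t=18: queue=[A,H,G,E] q_used=1 → run A
t=19: queue=[H,G,E,A] q_used=0 → run H
t=20: queue=[H,G,E,A] q_used=1 → run H
t=21: queue=[G,E,A,H] q_used=0 → run G
t=22: queue=[G,E,A,H] q_used=1 → run G
t=23: queue=[E,A,H,G] q_used=0 → run E
t=24: queue=[E,A,H,G] q_used=1 → run E
t=25: queue=[A,H,G,E] q_used=0 → run A
t=26: queue=[H,G,E] q_used=0 → run H
t=27: queue=[G,E] q_used=0 → run G
t=28: queue=[G,E] q_used=1 → run G
t=29: queue=[E,G] q_used=0 → run E
t=30: queue=[G] q_used=0 → run G
t=31: queue=[G] q_used=1 → run G
t=32: (idle)
t=33: (idle)
t=34: (idle)
t=35: (idle)

completion order = B, D, A, H, E, G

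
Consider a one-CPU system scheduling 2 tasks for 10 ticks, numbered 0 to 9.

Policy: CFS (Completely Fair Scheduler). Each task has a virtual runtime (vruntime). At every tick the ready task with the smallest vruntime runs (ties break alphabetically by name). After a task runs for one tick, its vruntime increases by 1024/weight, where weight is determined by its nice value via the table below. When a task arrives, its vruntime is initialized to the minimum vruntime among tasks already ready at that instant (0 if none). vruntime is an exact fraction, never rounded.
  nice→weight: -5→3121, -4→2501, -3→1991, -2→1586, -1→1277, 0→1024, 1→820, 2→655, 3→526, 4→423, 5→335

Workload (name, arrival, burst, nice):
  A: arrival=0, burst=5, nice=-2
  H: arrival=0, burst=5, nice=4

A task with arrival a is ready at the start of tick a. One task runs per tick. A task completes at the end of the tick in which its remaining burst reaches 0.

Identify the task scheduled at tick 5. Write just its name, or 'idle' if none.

t=0: vr[A=0 H=0] → run A
t=1: vr[A=512/793 H=0] → run H
t=2: vr[A=512/793 H=1024/423] → run A
t=3: vr[A=1024/793 H=1024/423] → run A
t=4: vr[A=1536/793 H=1024/423] → run A
t=5: vr[A=2048/793 H=1024/423] → run H
t=6: vr[A=2048/793 H=2048/423] → run A
t=7: vr[H=2048/423] → run H
t=8: vr[H=1024/141] → run H
t=9: vr[H=4096/423] → run H

running at tick 5 = H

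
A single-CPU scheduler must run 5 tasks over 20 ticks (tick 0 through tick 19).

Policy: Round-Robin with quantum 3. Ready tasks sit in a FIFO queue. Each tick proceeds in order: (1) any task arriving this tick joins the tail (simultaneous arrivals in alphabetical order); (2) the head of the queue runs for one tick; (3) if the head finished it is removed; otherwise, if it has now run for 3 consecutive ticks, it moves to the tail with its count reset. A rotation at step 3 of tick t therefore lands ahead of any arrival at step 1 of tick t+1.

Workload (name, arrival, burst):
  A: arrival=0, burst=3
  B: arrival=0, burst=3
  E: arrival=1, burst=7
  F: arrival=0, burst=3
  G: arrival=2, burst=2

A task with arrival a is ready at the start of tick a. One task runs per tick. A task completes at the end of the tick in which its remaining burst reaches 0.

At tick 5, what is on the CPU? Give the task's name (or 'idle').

t=0: queue=[A,B,F] q_used=0 → run A
t=1: queue=[A,B,F,E] q_used=1 → run A
t=2: queue=[A,B,F,E,G] q_used=2 → run A
t=3: queue=[B,F,E,G] q_used=0 → run B
t=4: queue=[B,F,E,G] q_used=1 → run B
t=5: queue=[B,F,E,G] q_used=2 → run B
t=6: queue=[F,E,G] q_used=0 → run F
t=7: queue=[F,E,G] q_used=1 → run F
t=8: queue=[F,E,G] q_used=2 → run F
t=9: queue=[E,G] q_used=0 → run E
t=10: queue=[E,G] q_used=1 → run E
t=11: queue=[E,G] q_used=2 → run E
t=12: queue=[G,E] q_used=0 → run G
t=13: queue=[G,E] q_used=1 → run G
t=14: queue=[E] q_used=0 → run E
t=15: queue=[E] q_used=1 → run E
t=16: queue=[E] q_used=2 → run E
t=17: queue=[E] q_used=0 → run E
t=18: (idle)
t=19: (idle)

running at tick 5 = B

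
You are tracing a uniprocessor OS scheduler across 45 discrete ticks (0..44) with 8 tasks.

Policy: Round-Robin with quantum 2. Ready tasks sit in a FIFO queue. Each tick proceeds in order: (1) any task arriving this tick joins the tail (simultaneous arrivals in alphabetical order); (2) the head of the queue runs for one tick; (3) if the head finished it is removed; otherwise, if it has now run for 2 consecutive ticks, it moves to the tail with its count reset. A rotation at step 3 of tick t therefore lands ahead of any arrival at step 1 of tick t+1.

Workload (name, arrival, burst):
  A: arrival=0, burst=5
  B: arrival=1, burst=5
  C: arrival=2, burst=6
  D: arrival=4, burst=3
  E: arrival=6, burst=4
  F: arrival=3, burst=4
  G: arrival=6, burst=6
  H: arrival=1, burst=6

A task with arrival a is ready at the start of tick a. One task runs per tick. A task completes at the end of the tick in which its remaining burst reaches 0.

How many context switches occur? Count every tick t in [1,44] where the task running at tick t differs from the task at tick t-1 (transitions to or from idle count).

context switches = 21

t=0: queue=[A] q_used=0 → run A
t=1: queue=[A,B,H] q_used=1 → run A
t=2: queue=[B,H,A,C] q_used=0 → run B
t=3: queue=[B,H,A,C,F] q_used=1 → run B
t=4: queue=[H,A,C,F,B,D] q_used=0 → run H
t=5: queue=[H,A,C,F,B,D] q_used=1 → run H
t=6: queue=[A,C,F,B,D,H,E,G] q_used=0 → run A
t=7: queue=[A,C,F,B,D,H,E,G] q_used=1 → run A
t=8: queue=[C,F,B,D,H,E,G,A] q_used=0 → run C
t=9: queue=[C,F,B,D,H,E,G,A] q_used=1 → run C
t=10: queue=[F,B,D,H,E,G,A,C] q_used=0 → run F
t=11: queue=[F,B,D,H,E,G,A,C] q_used=1 → run F
t=12: queue=[B,D,H,E,G,A,C,F] q_used=0 → run B
t=13: queue=[B,D,H,E,G,A,C,F] q_used=1 → run B
t=14: queue=[D,H,E,G,A,C,F,B] q_used=0 → run D
t=15: queue=[D,H,E,G,A,C,F,B] q_used=1 → run D
t=16: queue=[H,E,G,A,C,F,B,D] q_used=0 → run H
t=17: queue=[H,E,G,A,C,F,B,D] q_used=1 → run H
t=18: queue=[E,G,A,C,F,B,D,H] q_used=0 → run E
t=19: queue=[E,G,A,C,F,B,D,H] q_used=1 → run E
t=20: queue=[G,A,C,F,B,D,H,E] q_used=0 → run G
t=21: queue=[G,A,C,F,B,D,H,E] q_used=1 → run G
t=22: queue=[A,C,F,B,D,H,E,G] q_used=0 → run A
t=23: queue=[C,F,B,D,H,E,G] q_used=0 → run C
t=24: queue=[C,F,B,D,H,E,G] q_used=1 → run C
t=25: queue=[F,B,D,H,E,G,C] q_used=0 → run F
t=26: queue=[F,B,D,H,E,G,C] q_used=1 → run F
t=27: queue=[B,D,H,E,G,C] q_used=0 → run B
t=28: queue=[D,H,E,G,C] q_used=0 → run D
t=29: queue=[H,E,G,C] q_used=0 → run H
t=30: queue=[H,E,G,C] q_used=1 → run H
t=31: queue=[E,G,C] q_used=0 → run E
t=32: queue=[E,G,C] q_used=1 → run E
t=33: queue=[G,C] q_used=0 → run G
t=34: queue=[G,C] q_used=1 → run G
t=35: queue=[C,G] q_used=0 → run C
t=36: queue=[C,G] q_used=1 → run C
t=37: queue=[G] q_used=0 → run G
t=38: queue=[G] q_used=1 → run G
t=39: (idle)
t=40: (idle)
t=41: (idle)
t=42: (idle)
t=43: (idle)
t=44: (idle)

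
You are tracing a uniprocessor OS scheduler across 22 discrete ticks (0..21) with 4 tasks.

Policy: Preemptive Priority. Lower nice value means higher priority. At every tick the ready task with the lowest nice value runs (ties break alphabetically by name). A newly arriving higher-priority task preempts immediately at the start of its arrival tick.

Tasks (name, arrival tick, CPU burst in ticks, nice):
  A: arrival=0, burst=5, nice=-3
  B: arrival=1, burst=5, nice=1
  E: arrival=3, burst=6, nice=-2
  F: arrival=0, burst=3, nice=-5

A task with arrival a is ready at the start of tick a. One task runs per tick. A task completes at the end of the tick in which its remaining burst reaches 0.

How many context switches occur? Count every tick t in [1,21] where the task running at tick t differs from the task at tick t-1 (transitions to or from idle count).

context switches = 4

t=0: ready={A,F} → run F
t=1: ready={A,B,F} → run F
t=2: ready={A,B,F} → run F
t=3: ready={A,B,E} → run A
t=4: ready={A,B,E} → run A
t=5: ready={A,B,E} → run A
t=6: ready={A,B,E} → run A
t=7: ready={A,B,E} → run A
t=8: ready={B,E} → run E
t=9: ready={B,E} → run E
t=10: ready={B,E} → run E
t=11: ready={B,E} → run E
t=12: ready={B,E} → run E
t=13: ready={B,E} → run E
t=14: ready={B} → run B
t=15: ready={B} → run B
t=16: ready={B} → run B
t=17: ready={B} → run B
t=18: ready={B} → run B
t=19: (idle)
t=20: (idle)
t=21: (idle)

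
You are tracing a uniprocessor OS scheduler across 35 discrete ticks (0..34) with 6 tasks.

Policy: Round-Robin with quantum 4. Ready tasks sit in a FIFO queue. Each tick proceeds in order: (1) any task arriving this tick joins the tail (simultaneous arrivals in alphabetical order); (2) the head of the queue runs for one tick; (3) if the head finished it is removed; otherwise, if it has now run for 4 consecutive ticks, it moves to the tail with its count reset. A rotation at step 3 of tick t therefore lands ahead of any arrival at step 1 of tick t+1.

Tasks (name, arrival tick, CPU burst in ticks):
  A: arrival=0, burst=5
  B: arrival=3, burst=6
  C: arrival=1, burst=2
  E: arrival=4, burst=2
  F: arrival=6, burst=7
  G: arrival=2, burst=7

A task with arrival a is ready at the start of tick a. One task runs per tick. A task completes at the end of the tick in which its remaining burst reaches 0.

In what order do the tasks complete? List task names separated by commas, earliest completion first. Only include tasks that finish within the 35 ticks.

t=0: queue=[A] q_used=0 → run A
t=1: queue=[A,C] q_used=1 → run A
t=2: queue=[A,C,G] q_used=2 → run A
t=3: queue=[A,C,G,B] q_used=3 → run A
t=4: queue=[C,G,B,A,E] q_used=0 → run C
t=5: queue=[C,G,B,A,E] q_used=1 → run C
t=6: queue=[G,B,A,E,F] q_used=0 → run G
t=7: queue=[G,B,A,E,F] q_used=1 → run G
t=8: queue=[G,B,A,E,F] q_used=2 → run G
t=9: queue=[G,B,A,E,F] q_used=3 → run G
t=10: queue=[B,A,E,F,G] q_used=0 → run B
t=11: queue=[B,A,E,F,G] q_used=1 → run B
t=12: queue=[B,A,E,F,G] q_used=2 → run B
t=13: queue=[B,A,E,F,G] q_used=3 → run B
t=14: queue=[A,E,F,G,B] q_used=0 → run A
t=15: queue=[E,F,G,B] q_used=0 → run E
t=16: queue=[E,F,G,B] q_used=1 → run E
t=17: queue=[F,G,B] q_used=0 → run F
t=18: queue=[F,G,B] q_used=1 → run F
t=19: queue=[F,G,B] q_used=2 → run F
t=20: queue=[F,G,B] q_used=3 → run F
t=21: queue=[G,B,F] q_used=0 → run G
t=22: queue=[G,B,F] q_used=1 → run G
t=23: queue=[G,B,F] q_used=2 → run G
t=24: queue=[B,F] q_used=0 → run B
t=25: queue=[B,F] q_used=1 → run B
t=26: queue=[F] q_used=0 → run F
t=27: queue=[F] q_used=1 → run F
t=28: queue=[F] q_used=2 → run F
t=29: (idle)
t=30: (idle)
t=31: (idle)
t=32: (idle)
t=33: (idle)
t=34: (idle)

completion order = C, A, E, G, B, F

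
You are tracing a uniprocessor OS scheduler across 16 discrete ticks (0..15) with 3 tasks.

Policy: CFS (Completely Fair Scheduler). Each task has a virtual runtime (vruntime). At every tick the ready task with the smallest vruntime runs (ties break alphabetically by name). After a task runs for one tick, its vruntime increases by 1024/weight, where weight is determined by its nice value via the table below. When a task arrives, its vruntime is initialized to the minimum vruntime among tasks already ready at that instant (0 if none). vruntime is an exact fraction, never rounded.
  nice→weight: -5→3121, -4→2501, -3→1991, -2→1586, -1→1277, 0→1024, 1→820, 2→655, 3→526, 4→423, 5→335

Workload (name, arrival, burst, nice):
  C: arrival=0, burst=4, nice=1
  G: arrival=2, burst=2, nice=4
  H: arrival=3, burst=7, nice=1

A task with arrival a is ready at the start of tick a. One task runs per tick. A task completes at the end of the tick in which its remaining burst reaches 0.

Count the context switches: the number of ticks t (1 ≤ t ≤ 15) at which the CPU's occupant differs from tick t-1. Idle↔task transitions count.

t=0: vr[C=0] → run C
t=1: vr[C=256/205] → run C
t=2: vr[C=512/205 G=512/205] → run C
t=3: vr[C=768/205 G=512/205 H=512/205] → run G
t=4: vr[C=768/205 G=426496/86715 H=512/205] → run H
t=5: vr[C=768/205 G=426496/86715 H=768/205] → run C
t=6: vr[G=426496/86715 H=768/205] → run H
t=7: vr[G=426496/86715 H=1024/205] → run G
t=8: vr[H=1024/205] → run H
t=9: vr[H=256/41] → run H
t=10: vr[H=1536/205] → run H
t=11: vr[H=1792/205] → run H
t=12: vr[H=2048/205] → run H
t=13: (idle)
t=14: (idle)
t=15: (idle)

context switches = 7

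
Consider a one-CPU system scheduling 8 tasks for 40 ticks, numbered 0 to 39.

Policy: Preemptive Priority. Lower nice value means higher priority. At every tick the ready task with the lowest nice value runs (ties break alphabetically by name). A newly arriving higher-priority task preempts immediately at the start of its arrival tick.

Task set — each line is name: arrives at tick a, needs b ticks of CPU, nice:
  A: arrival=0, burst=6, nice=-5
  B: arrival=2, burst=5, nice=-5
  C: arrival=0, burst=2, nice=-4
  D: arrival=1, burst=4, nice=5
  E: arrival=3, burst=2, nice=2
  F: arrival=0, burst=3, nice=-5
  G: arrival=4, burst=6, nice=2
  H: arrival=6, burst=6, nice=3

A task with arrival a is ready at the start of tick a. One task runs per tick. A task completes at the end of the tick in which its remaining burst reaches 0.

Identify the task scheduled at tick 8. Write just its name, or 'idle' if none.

running at tick 8 = B

t=0: ready={A,C,F} → run A
t=1: ready={A,C,D,F} → run A
t=2: ready={A,B,C,D,F} → run A
t=3: ready={A,B,C,D,E,F} → run A
t=4: ready={A,B,C,D,E,F,G} → run A
t=5: ready={A,B,C,D,E,F,G} → run A
t=6: ready={B,C,D,E,F,G,H} → run B
t=7: ready={B,C,D,E,F,G,H} → run B
t=8: ready={B,C,D,E,F,G,H} → run B
t=9: ready={B,C,D,E,F,G,H} → run B
t=10: ready={B,C,D,E,F,G,H} → run B
t=11: ready={C,D,E,F,G,H} → run F
t=12: ready={C,D,E,F,G,H} → run F
t=13: ready={C,D,E,F,G,H} → run F
t=14: ready={C,D,E,G,H} → run C
t=15: ready={C,D,E,G,H} → run C
t=16: ready={D,E,G,H} → run E
t=17: ready={D,E,G,H} → run E
t=18: ready={D,G,H} → run G
t=19: ready={D,G,H} → run G
t=20: ready={D,G,H} → run G
t=21: ready={D,G,H} → run G
t=22: ready={D,G,H} → run G
t=23: ready={D,G,H} → run G
t=24: ready={D,H} → run H
t=25: ready={D,H} → run H
t=26: ready={D,H} → run H
t=27: ready={D,H} → run H
t=28: ready={D,H} → run H
t=29: ready={D,H} → run H
t=30: ready={D} → run D
t=31: ready={D} → run D
t=32: ready={D} → run D
t=33: ready={D} → run D
t=34: (idle)
t=35: (idle)
t=36: (idle)
t=37: (idle)
t=38: (idle)
t=39: (idle)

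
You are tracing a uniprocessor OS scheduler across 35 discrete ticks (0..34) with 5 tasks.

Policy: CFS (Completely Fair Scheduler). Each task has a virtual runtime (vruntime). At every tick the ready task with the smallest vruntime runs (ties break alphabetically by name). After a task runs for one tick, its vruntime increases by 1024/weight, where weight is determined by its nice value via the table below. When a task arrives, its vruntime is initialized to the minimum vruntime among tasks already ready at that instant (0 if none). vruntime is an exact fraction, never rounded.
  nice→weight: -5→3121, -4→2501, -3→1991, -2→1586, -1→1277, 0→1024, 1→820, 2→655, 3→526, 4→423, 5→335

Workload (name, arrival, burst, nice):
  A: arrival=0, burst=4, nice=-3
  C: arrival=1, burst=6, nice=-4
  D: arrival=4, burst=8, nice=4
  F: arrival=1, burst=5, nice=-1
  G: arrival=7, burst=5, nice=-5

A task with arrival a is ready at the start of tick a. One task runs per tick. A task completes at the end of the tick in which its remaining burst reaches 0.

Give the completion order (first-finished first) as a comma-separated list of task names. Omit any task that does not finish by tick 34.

t=0: vr[A=0] → run A
t=1: vr[A=1024/1991 C=1024/1991 F=1024/1991] → run A
t=2: vr[A=2048/1991 C=1024/1991 F=1024/1991] → run C
t=3: vr[A=2048/1991 C=4599808/4979491 F=1024/1991] → run F
t=4: vr[A=2048/1991 C=4599808/4979491 D=4599808/4979491 F=3346432/2542507] → run C
t=5: vr[A=2048/1991 C=6638592/4979491 D=4599808/4979491 F=3346432/2542507] → run D
t=6: vr[A=2048/1991 C=6638592/4979491 D=7044717568/2106324693 F=3346432/2542507] → run A
t=7: vr[A=3072/1991 C=6638592/4979491 D=7044717568/2106324693 F=3346432/2542507 G=3346432/2542507] → run F
t=8: vr[A=3072/1991 C=6638592/4979491 D=7044717568/2106324693 F=5385216/2542507 G=3346432/2542507] → run G
t=9: vr[A=3072/1991 C=6638592/4979491 D=7044717568/2106324693 F=5385216/2542507 G=13047741440/7935164347] → run C
t=10: vr[A=3072/1991 C=8677376/4979491 D=7044717568/2106324693 F=5385216/2542507 G=13047741440/7935164347] → run A
t=11: vr[C=8677376/4979491 D=7044717568/2106324693 F=5385216/2542507 G=13047741440/7935164347] → run G
t=12: vr[C=8677376/4979491 D=7044717568/2106324693 F=5385216/2542507 G=15651268608/7935164347] → run C
t=13: vr[C=10716160/4979491 D=7044717568/2106324693 F=5385216/2542507 G=15651268608/7935164347] → run G
t=14: vr[C=10716160/4979491 D=7044717568/2106324693 F=5385216/2542507 G=18254795776/7935164347] → run F
t=15: vr[C=10716160/4979491 D=7044717568/2106324693 F=7424000/2542507 G=18254795776/7935164347] → run C
t=16: vr[C=12754944/4979491 D=7044717568/2106324693 F=7424000/2542507 G=18254795776/7935164347] → run G
t=17: vr[C=12754944/4979491 D=7044717568/2106324693 F=7424000/2542507 G=20858322944/7935164347] → run C
t=18: vr[D=7044717568/2106324693 F=7424000/2542507 G=20858322944/7935164347] → run G
t=19: vr[D=7044717568/2106324693 F=7424000/2542507] → run F
t=20: vr[D=7044717568/2106324693 F=9462784/2542507] → run D
t=21: vr[D=12143716352/2106324693 F=9462784/2542507] → run F
t=22: vr[D=12143716352/2106324693] → run D
t=23: vr[D=5747571712/702108231] → run D
t=24: vr[D=22341713920/2106324693] → run D
t=25: vr[D=27440712704/2106324693] → run D
t=26: vr[D=10846570496/702108231] → run D
t=27: vr[D=37638710272/2106324693] → run D
t=28: (idle)
t=29: (idle)
t=30: (idle)
t=31: (idle)
t=32: (idle)
t=33: (idle)
t=34: (idle)

completion order = A, C, G, F, D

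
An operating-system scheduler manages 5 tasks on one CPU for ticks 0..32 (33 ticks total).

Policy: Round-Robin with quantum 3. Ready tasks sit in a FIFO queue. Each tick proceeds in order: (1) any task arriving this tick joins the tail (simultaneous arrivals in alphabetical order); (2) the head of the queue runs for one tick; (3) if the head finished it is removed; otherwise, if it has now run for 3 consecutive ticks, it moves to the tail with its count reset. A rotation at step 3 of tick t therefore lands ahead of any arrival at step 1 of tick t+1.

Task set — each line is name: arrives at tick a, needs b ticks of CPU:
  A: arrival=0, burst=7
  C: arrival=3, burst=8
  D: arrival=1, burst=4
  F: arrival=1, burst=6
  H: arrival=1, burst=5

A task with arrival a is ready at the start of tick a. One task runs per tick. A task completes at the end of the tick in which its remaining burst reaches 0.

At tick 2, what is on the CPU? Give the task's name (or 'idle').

running at tick 2 = A

t=0: queue=[A] q_used=0 → run A
t=1: queue=[A,D,F,H] q_used=1 → run A
t=2: queue=[A,D,F,H] q_used=2 → run A
t=3: queue=[D,F,H,A,C] q_used=0 → run D
t=4: queue=[D,F,H,A,C] q_used=1 → run D
t=5: queue=[D,F,H,A,C] q_used=2 → run D
t=6: queue=[F,H,A,C,D] q_used=0 → run F
t=7: queue=[F,H,A,C,D] q_used=1 → run F
t=8: queue=[F,H,A,C,D] q_used=2 → run F
t=9: queue=[H,A,C,D,F] q_used=0 → run H
t=10: queue=[H,A,C,D,F] q_used=1 → run H
t=11: queue=[H,A,C,D,F] q_used=2 → run H
t=12: queue=[A,C,D,F,H] q_used=0 → run A
t=13: queue=[A,C,D,F,H] q_used=1 → run A
t=14: queue=[A,C,D,F,H] q_used=2 → run A
t=15: queue=[C,D,F,H,A] q_used=0 → run C
t=16: queue=[C,D,F,H,A] q_used=1 → run C
t=17: queue=[C,D,F,H,A] q_used=2 → run C
t=18: queue=[D,F,H,A,C] q_used=0 → run D
t=19: queue=[F,H,A,C] q_used=0 → run F
t=20: queue=[F,H,A,C] q_used=1 → run F
t=21: queue=[F,H,A,C] q_used=2 → run F
t=22: queue=[H,A,C] q_used=0 → run H
t=23: queue=[H,A,C] q_used=1 → run H
t=24: queue=[A,C] q_used=0 → run A
t=25: queue=[C] q_used=0 → run C
t=26: queue=[C] q_used=1 → run C
t=27: queue=[C] q_used=2 → run C
t=28: queue=[C] q_used=0 → run C
t=29: queue=[C] q_used=1 → run C
t=30: (idle)
t=31: (idle)
t=32: (idle)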